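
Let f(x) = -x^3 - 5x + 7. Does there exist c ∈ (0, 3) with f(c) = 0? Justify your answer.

Yes, such a c exists.

f(0) = 7 and f(3) = -35, which have opposite signs.
f is continuous everywhere (it is a polynomial), in particular on [0, 3].
So by the Intermediate Value Theorem there is a c strictly between 0 and 3 with f(c) = 0.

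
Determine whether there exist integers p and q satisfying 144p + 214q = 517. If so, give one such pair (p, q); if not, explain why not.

Both 144 and 214 are divisible by gcd(144, 214) = 2, hence so is any combination 144p + 214q.
But 517 is not a multiple of 2 (it leaves remainder 1).
So the equation is unsolvable over ℤ.

There are no such integers.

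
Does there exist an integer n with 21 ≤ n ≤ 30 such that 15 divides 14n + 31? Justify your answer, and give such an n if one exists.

At n = 21, 14·21 + 31 = 325 ≡ 10 (mod 15), and each step in n adds 14, giving residues 10, 9, 8, 7, 6, 5, 4, 3, 2, 1 for n = 21, 22, …, 30.
The residue 0 does not occur, so no n in [21, 30] makes 14n + 31 a multiple of 15.

No such integer n in that range exists.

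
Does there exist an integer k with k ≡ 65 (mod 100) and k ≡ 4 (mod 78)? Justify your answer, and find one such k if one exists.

No such integer exists.

Reduce both congruences modulo 2, which divides 100 and 78: they say k ≡ 65 (mod 2) and k ≡ 4 (mod 2).
However 65 ≡ 1 and 4 ≡ 0 (mod 2), and 1 ≠ 0.
Hence the system has no solution.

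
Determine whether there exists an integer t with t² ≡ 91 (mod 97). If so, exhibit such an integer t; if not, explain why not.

t = 24

t = 24 works: 24² = 576, and 576 − 91 = 485 = 5·97.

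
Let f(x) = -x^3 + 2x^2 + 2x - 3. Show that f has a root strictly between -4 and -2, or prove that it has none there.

f(-4) = 85 and f(-2) = 9, both positive, so a sign-change argument is unavailable; we show f keeps this sign on the whole interval.
Substitute x = -2 − u, where 0 < u < 2 on the interval. Expanding, f(-2 − u) = u^3 + 8u^2 + 18u + 9.
All 4 nonzero coefficients of this polynomial in u are positive; hence for u > 0 the value is a sum of positive terms (the constant 9 among them).
So f is strictly positive on (-4, -2); no root exists in the interval.

No such root exists.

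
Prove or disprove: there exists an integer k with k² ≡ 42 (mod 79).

Take k = 68. Then 68² = 4624 = 58·79 + 42, so 68² ≡ 42 (mod 79).

k = 68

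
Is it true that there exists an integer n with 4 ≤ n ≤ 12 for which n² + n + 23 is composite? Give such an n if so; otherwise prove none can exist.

At n = 10: 10² + 10 + 23 = 133 = 7·19, which is composite.

n = 10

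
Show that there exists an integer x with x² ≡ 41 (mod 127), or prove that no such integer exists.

x = 26 works: 26² = 676, and 676 − 41 = 635 = 5·127.

x = 26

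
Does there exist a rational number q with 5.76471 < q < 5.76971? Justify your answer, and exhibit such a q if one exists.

Look for a denominator N such that an integer falls strictly between N·5.76471 and N·5.76971. N = 13 works: 13·5.76471 = 74.94123 < 75 < 75.00623 = 13·5.76971.
So q = 75/13 works: it is a ratio of integers, and dividing 13·5.76471 < 75 < 13·5.76971 through by 13 gives 5.76471 < 75/13 < 5.76971.

q = 75/13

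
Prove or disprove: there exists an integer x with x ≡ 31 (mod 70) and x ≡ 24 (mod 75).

There is no such integer.

Both moduli are multiples of 5 = gcd(70, 75), so any solution would satisfy x ≡ 31 and x ≡ 24 modulo 5 simultaneously.
However 31 ≡ 1 and 24 ≡ 4 (mod 5), and 1 ≠ 4.
Hence the system has no solution.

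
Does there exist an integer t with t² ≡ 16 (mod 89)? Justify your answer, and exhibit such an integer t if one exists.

Take t = 4. Then 4² = 16, and since 0 ≤ 16 < 89 this is already reduced: 4² ≡ 16 (mod 89).

t = 4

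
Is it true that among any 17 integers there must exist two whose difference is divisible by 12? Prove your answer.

There are exactly 12 possible remainders on division by 12.
Placing 17 integers into 12 classes, some class receives at least two — say a and b.
Equal remainders mean a − b ≡ 0 (mod 12), so 12 divides their difference.

Yes, this is always true.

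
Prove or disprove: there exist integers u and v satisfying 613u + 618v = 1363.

Since gcd(613, 618) = 1, every integer is an integer combination of 613 and 618.
Dividing repeatedly: 618 = 1·613 + 5, 613 = 122·5 + 3, 5 = 1·3 + 2, 3 = 1·2 + 1, 2 = 2·1 + 0.
Working back up the chain: 1 = 3 − 1·2 = 3 − (5 − 1·3) = −5 + 2·3 = −5 + 2·(613 − 122·5) = 2·613 − 245·5 = 2·613 − 245·(618 − 1·613) = −245·618 + 247·613. So 613·247 + 618·(-245) = 1.
Multiplying through by 1363: u = 247·1363 = 336661, v = (-245)·1363 = -333935 is a solution.
The general solution is u = 336661 + 618k, v = -333935 − 613k; taking k = -544 gives the smaller pair u = 469, v = -463.
Check: 613·469 + 618·(-463) = 287497 − 286134 = 1363. ✓

u = 469, v = -463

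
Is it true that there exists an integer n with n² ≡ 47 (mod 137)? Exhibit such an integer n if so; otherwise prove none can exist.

137 is prime, so by Euler's criterion 47 is a square mod 137 iff 47^((137−1)/2) = 47^68 ≡ 1 (mod 137).
Squaring successively (mod 137): 47^2 = 2209 ≡ 17; 47^4 ≡ 17² = 289 ≡ 15; 47^8 ≡ 15² = 225 ≡ 88; 47^16 ≡ 88² = 7744 ≡ 72; 47^32 ≡ 72² = 5184 ≡ 115; 47^64 ≡ 115² = 13225 ≡ 73.
Since 68 = 64 + 4, 47^68 ≡ 73 · 15; multiplying out mod 137: 73·15 = 1095 ≡ 136. Thus 47^68 ≡ 136 ≡ −1 (mod 137).
By Euler's criterion 47 is a quadratic non-residue mod 137: no n satisfies n² ≡ 47 (mod 137).

No such integer exists.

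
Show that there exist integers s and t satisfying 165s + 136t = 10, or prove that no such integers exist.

s = 66, t = -80

Since gcd(165, 136) = 1, every integer is an integer combination of 165 and 136.
Euclidean algorithm: 165 = 1·136 + 29, 136 = 4·29 + 20, 29 = 1·20 + 9, 20 = 2·9 + 2, 9 = 4·2 + 1, 2 = 2·1 + 0.
Back-substituting, 1 = 9 − 4·2 = 9 − 4·(20 − 2·9) = −4·20 + 9·9 = −4·20 + 9·(29 − 1·20) = 9·29 − 13·20 = 9·29 − 13·(136 − 4·29) = −13·136 + 61·29 = −13·136 + 61·(165 − 1·136) = 61·165 − 74·136; that is, 165·61 + 136·(-74) = 1.
Multiplying through by 10: s = 61·10 = 610, t = (-74)·10 = -740 is a solution.
Subtracting 4·136 from s and adding 4·165 to t gives the tidier solution (66, -80).
Indeed 165·66 + 136·(-80) = 10890 − 10880 = 10.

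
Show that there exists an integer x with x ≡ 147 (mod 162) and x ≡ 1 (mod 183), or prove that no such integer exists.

There is no such integer.

Both moduli are multiples of 3 = gcd(162, 183), so any solution would satisfy x ≡ 147 and x ≡ 1 modulo 3 simultaneously.
These are incompatible: 147 − 1 = 146 is not divisible by 3.
So no integer satisfies both congruences.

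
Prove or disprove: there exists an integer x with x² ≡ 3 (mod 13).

x = 9

x = 9 works: 9² = 81, and 81 − 3 = 78 = 6·13.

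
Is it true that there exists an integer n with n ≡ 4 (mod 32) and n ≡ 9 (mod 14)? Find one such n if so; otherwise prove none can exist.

gcd(32, 14) = 2. If n ≡ 4 (mod 32) and n ≡ 9 (mod 14), then n ≡ 4 (mod 2) and n ≡ 9 (mod 2).
However 4 ≡ 0 and 9 ≡ 1 (mod 2), and 0 ≠ 1.
Therefore no such n exists.

There is no such integer.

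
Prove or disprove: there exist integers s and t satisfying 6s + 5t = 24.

s = 4, t = 0

Since gcd(6, 5) = 1, every integer is an integer combination of 6 and 5.
Run the Euclidean algorithm on 6 and 5: 6 = 1·5 + 1, 5 = 5·1 + 0.
Working back up the chain: 1 = 6 − 1·5. So 6·1 + 5·(-1) = 1.
Scaling by 24 gives the particular solution (s, t) = (24, -24).
The general solution is s = 24 + 5k, t = -24 − 6k; taking k = -4 gives the smaller pair s = 4, t = 0.
Check: 6·4 + 5·0 = 24 + 0 = 24. ✓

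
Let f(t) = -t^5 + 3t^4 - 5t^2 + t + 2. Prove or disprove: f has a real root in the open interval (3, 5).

f(3) = -40 and f(5) = -1368, both negative, so a sign-change argument is unavailable; we show f keeps this sign on the whole interval.
Substitute t = 3 + u, where 0 < u < 2 on the interval. Expanding, f(3 + u) = -u^5 - 12u^4 - 54u^3 - 113u^2 - 110u - 40.
All 6 nonzero coefficients of this polynomial in u are negative; hence for u > 0 the value is a sum of negative terms (the constant -40 among them).
So f is strictly negative on (3, 5); no root exists in the interval.

No such root exists.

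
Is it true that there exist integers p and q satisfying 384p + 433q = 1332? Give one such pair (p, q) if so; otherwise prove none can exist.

p = 17, q = -12

Since gcd(384, 433) = 1, every integer is an integer combination of 384 and 433.
Dividing repeatedly: 433 = 1·384 + 49, 384 = 7·49 + 41, 49 = 1·41 + 8, 41 = 5·8 + 1, 8 = 8·1 + 0.
Unwinding: 1 = 41 − 5·8 = 41 − 5·(49 − 1·41) = −5·49 + 6·41 = −5·49 + 6·(384 − 7·49) = 6·384 − 47·49 = 6·384 − 47·(433 − 1·384) = −47·433 + 53·384, i.e. 384·53 + 433·(-47) = 1.
Multiplying through by 1332: p = 53·1332 = 70596, q = (-47)·1332 = -62604 is a solution.
Subtracting 163·433 from p and adding 163·384 to q gives the tidier solution (17, -12).
Check: 384·17 + 433·(-12) = 6528 − 5196 = 1332. ✓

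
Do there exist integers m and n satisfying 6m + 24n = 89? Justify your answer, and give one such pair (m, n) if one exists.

gcd(6, 24) = 6, so every integer of the form 6m + 24n is a multiple of 6.
But 89 is not a multiple of 6 (it leaves remainder 5).
So the equation is unsolvable over ℤ.

No such integers exist.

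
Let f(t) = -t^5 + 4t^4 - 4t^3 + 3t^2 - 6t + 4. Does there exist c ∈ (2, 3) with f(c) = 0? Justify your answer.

Such a root exists.

f(2) = 4 and f(3) = -14, which have opposite signs.
f is continuous everywhere (it is a polynomial), in particular on [2, 3].
By the Intermediate Value Theorem, f takes the value 0 somewhere in the open interval.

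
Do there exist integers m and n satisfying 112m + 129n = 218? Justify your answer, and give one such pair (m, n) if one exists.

m = 101, n = -86

112 and 129 are coprime, so 112m + 129n ranges over all of ℤ.
Run the Euclidean algorithm on 129 and 112: 129 = 1·112 + 17, 112 = 6·17 + 10, 17 = 1·10 + 7, 10 = 1·7 + 3, 7 = 2·3 + 1, 3 = 3·1 + 0.
Back-substituting, 1 = 7 − 2·3 = 7 − 2·(10 − 1·7) = −2·10 + 3·7 = −2·10 + 3·(17 − 1·10) = 3·17 − 5·10 = 3·17 − 5·(112 − 6·17) = −5·112 + 33·17 = −5·112 + 33·(129 − 1·112) = 33·129 − 38·112; that is, 112·(-38) + 129·33 = 1.
Multiplying through by 218: m = (-38)·218 = -8284, n = 33·218 = 7194 is a solution.
The general solution is m = -8284 + 129k, n = 7194 − 112k; taking k = 65 gives the smaller pair m = 101, n = -86.
Check: 112·101 + 129·(-86) = 11312 − 11094 = 218. ✓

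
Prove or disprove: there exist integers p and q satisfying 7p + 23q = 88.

p = 6, q = 2

Since gcd(7, 23) = 1, every integer is an integer combination of 7 and 23.
Euclidean algorithm: 23 = 3·7 + 2, 7 = 3·2 + 1, 2 = 2·1 + 0.
Unwinding: 1 = 7 − 3·2 = 7 − 3·(23 − 3·7) = −3·23 + 10·7, i.e. 7·10 + 23·(-3) = 1.
Times 88: 7·880 + 23·(-264) = 88, so (880, -264) solves it.
Subtracting 38·23 from p and adding 38·7 to q gives the tidier solution (6, 2).
Indeed 7·6 + 23·2 = 42 + 46 = 88.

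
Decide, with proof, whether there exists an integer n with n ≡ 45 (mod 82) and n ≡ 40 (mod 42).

There is no such integer.

Reduce both congruences modulo 2, which divides 82 and 42: they say n ≡ 45 (mod 2) and n ≡ 40 (mod 2).
However 45 ≡ 1 and 40 ≡ 0 (mod 2), and 1 ≠ 0.
So no integer satisfies both congruences.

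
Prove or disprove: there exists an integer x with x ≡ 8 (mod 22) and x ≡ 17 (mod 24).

gcd(22, 24) = 2. If x ≡ 8 (mod 22) and x ≡ 17 (mod 24), then x ≡ 8 (mod 2) and x ≡ 17 (mod 2).
But 8 mod 2 = 0 while 17 mod 2 = 1, a contradiction.
So no integer satisfies both congruences.

No such integer exists.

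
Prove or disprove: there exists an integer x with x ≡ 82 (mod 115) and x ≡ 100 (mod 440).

Reduce both congruences modulo 5, which divides 115 and 440: they say x ≡ 82 (mod 5) and x ≡ 100 (mod 5).
But 82 mod 5 = 2 while 100 mod 5 = 0, a contradiction.
Hence the system has no solution.

There is no such integer.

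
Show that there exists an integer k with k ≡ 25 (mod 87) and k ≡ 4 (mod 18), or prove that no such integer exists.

k = 112

The moduli are not coprime: gcd(87, 18) = 3. Compatibility requires 3 ∣ (4 − 25) = -21, which holds, so solutions exist.
List candidates k ≡ 25 (mod 87): 25, 112. Modulo 18 these are 7, 4; 112 gives 4 as required.
Check: 112 mod 87 = 25, 112 mod 18 = 4. ✓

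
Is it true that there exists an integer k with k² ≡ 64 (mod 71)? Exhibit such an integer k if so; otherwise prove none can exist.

Take k = 8. Then 8² = 64, and since 0 ≤ 64 < 71 this is already reduced: 8² ≡ 64 (mod 71).

k = 8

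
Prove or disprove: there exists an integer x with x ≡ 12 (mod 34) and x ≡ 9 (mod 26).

Reduce both congruences modulo 2, which divides 34 and 26: they say x ≡ 12 (mod 2) and x ≡ 9 (mod 2).
But 12 mod 2 = 0 while 9 mod 2 = 1, a contradiction.
Hence the system has no solution.

No, no such integer exists.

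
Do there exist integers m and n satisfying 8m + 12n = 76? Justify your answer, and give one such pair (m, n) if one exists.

m = 2, n = 5

gcd(8, 12) = 4, and 4 divides 76, so integer solutions exist.
Dividing through by 4 reduces the equation to 2m + 3n = 19.
Euclidean algorithm: 3 = 1·2 + 1, 2 = 2·1 + 0.
Unwinding: 1 = 3 − 1·2, i.e. 2·(-1) + 3·1 = 1.
Scaling by 19 gives the particular solution (m, n) = (-19, 19).
The general solution is m = -19 + 3k, n = 19 − 2k; taking k = 7 gives the smaller pair m = 2, n = 5.
Indeed 8·2 + 12·5 = 16 + 60 = 76.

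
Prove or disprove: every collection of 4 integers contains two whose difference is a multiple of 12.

No, the set {17, 18, 19, 20} is a counterexample.

Try 4 consecutive integers, 17, 18, 19, 20. Their remainders mod 12 are 5, 6, 7, 8 — pairwise different, as any 4 ≤ 12 consecutive integers have distinct residues.
No two share a residue, so no pair has difference divisible by 12; the claim fails for this set.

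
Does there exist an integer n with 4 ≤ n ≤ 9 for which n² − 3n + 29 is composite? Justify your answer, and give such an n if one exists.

At n = 8: 8² − 3·8 + 29 = 69 = 3·23, which is composite.

n = 8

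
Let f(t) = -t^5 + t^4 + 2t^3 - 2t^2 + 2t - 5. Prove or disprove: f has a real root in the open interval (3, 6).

f(3) = -125 and f(6) = -6113, both negative, so a sign-change argument is unavailable; we show f keeps this sign on the whole interval.
Substitute t = 3 + u, where 0 < u < 3 on the interval. Expanding, f(3 + u) = -u^5 - 14u^4 - 76u^3 - 200u^2 - 253u - 125.
The nonzero coefficients here are all negative, so for u > 0 every term is negative (or zero), and the constant term -125 is strictly negative.
Therefore f(t) < 0 throughout (3, 6), and f has no zero there.

No such root exists.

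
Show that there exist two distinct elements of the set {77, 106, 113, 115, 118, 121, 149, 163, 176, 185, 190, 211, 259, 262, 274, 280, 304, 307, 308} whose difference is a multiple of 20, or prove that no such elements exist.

Two integers differ by a multiple of 20 exactly when they have the same residue mod 20. The residues are 77↦17, 106↦6, 113↦13, 115↦15, 118↦18, 121↦1, 149↦9, 163↦3, 176↦16, 185↦5, 190↦10, 211↦11, 259↦19, 262↦2, 274↦14, 280↦0, 304↦4, 307↦7, 308↦8.
All 19 residues are distinct, so no two elements differ by a multiple of 20.

There is no such pair.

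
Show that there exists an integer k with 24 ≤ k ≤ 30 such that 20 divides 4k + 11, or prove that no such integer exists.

The values of 4k + 11 for k = 24, 25, …, 30 are 107, 111, 115, 119, 123, 127, 131; reduced mod 20 these are 7, 11, 15, 19, 3, 7, 11.
None is 0, so 20 never divides 4k + 11 on this range.

There is no such integer k in that range.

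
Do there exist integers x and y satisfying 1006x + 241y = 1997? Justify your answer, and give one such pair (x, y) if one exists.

x = 191, y = -789

Since gcd(1006, 241) = 1, every integer is an integer combination of 1006 and 241.
Dividing repeatedly: 1006 = 4·241 + 42, 241 = 5·42 + 31, 42 = 1·31 + 11, 31 = 2·11 + 9, 11 = 1·9 + 2, 9 = 4·2 + 1, 2 = 2·1 + 0.
Working back up the chain: 1 = 9 − 4·2 = 9 − 4·(11 − 1·9) = −4·11 + 5·9 = −4·11 + 5·(31 − 2·11) = 5·31 − 14·11 = 5·31 − 14·(42 − 1·31) = −14·42 + 19·31 = −14·42 + 19·(241 − 5·42) = 19·241 − 109·42 = 19·241 − 109·(1006 − 4·241) = −109·1006 + 455·241. So 1006·(-109) + 241·455 = 1.
Times 1997: 1006·(-217673) + 241·908635 = 1997, so (-217673, 908635) solves it.
Adding 904·241 to x and subtracting 904·1006 from y gives the tidier solution (191, -789).
Check: 1006·191 + 241·(-789) = 192146 − 190149 = 1997. ✓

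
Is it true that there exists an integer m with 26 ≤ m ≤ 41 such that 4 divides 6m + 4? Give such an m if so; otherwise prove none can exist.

m = 26

m = 26 works, since 6·26 + 4 = 160 = 40·4.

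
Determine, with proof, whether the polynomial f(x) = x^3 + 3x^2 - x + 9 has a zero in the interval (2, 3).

f(2) = 27 and f(3) = 60, both positive, so a sign-change argument is unavailable; we show f keeps this sign on the whole interval.
Substitute x = 2 + u, where 0 < u < 1 on the interval. Expanding, f(2 + u) = u^3 + 9u^2 + 23u + 27.
All 4 nonzero coefficients of this polynomial in u are positive; hence for u > 0 the value is a sum of positive terms (the constant 27 among them).
So f is strictly positive on (2, 3); no root exists in the interval.

No.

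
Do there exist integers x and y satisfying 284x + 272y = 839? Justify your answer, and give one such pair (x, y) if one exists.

gcd(284, 272) = 4, so every integer of the form 284x + 272y is a multiple of 4.
However 839 leaves remainder 3 on division by 4.
Hence no integers x, y satisfy the equation.

No such integers exist.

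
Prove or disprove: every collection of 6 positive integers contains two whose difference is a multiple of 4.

Yes.

Partition the integers by their residue mod 4; there are 4 classes.
Since 6 > 4, two of the 6 integers must share a residue class by the pigeonhole principle; call them a and b.
Equal remainders mean a − b ≡ 0 (mod 4), so 4 divides their difference.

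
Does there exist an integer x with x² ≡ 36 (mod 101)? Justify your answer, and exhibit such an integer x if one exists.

x = 95

Take x = 95. Then 95² = 9025 = 89·101 + 36, so 95² ≡ 36 (mod 101).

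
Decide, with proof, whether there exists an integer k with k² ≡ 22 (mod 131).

No, no such integer exists.

Apply Euler's criterion with the prime 131: 22 is a quadratic residue iff 22^65 ≡ 1 (mod 131), and a non-residue iff it is ≡ −1.
Squaring successively (mod 131): 22^2 = 484 ≡ 91; 22^4 ≡ 91² = 8281 ≡ 28; 22^8 ≡ 28² = 784 ≡ 129; 22^16 ≡ 129² = 16641 ≡ 4; 22^32 ≡ 4² = 16 ≡ 16; 22^64 ≡ 16² = 256 ≡ 125.
Since 65 = 64 + 1, 22^65 ≡ 125 · 22; multiplying out mod 131: 125·22 = 2750 ≡ 130. Thus 22^65 ≡ 130 ≡ −1 (mod 131).
The value −1 means 22 is a non-residue modulo 131, so k² ≡ 22 (mod 131) is impossible.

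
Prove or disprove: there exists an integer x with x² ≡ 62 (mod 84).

Reduce modulo 3, which divides 84: we would need x² ≡ 2 (mod 3).
Since (3 − x)² ≡ x² (mod 3), it suffices to square x = 0, 1, …, 1: the residues are 0, 1.
The set of squares mod 3 is therefore {0, 1}, which does not contain 2.
Therefore x² ≡ 62 (mod 84) has no solution.

There is no such integer.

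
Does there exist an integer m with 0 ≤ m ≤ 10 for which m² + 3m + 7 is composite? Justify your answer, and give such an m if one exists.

At m = 7: 7² + 3·7 + 7 = 77 = 7·11, which is composite.

m = 7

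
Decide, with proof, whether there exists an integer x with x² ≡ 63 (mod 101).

There is no such integer.

Apply Euler's criterion with the prime 101: 63 is a quadratic residue iff 63^50 ≡ 1 (mod 101), and a non-residue iff it is ≡ −1.
Squaring successively (mod 101): 63^2 = 3969 ≡ 30; 63^4 ≡ 30² = 900 ≡ 92; 63^8 ≡ 92² = 8464 ≡ 81; 63^16 ≡ 81² = 6561 ≡ 97; 63^32 ≡ 97² = 9409 ≡ 16.
Since 50 = 32 + 16 + 2, 63^50 ≡ 16 · 97 · 30; multiplying out mod 101: 16·97 = 1552 ≡ 37, then 37·30 = 1110 ≡ 100. Thus 63^50 ≡ 100 ≡ −1 (mod 101).
The value −1 means 63 is a non-residue modulo 101, so x² ≡ 63 (mod 101) is impossible.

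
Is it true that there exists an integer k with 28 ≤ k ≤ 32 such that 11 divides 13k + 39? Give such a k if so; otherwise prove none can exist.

For k = 28, 29 the values 403, 416 are not multiples of 11. At k = 30 we get 13·30 + 39 = 429, and 429 = 11·39.

k = 30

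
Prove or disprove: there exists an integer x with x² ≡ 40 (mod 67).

x = 24

Take x = 24. Then 24² = 576 = 8·67 + 40, so 24² ≡ 40 (mod 67).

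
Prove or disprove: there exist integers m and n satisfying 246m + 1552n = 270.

Every value of 246m + 1552n is a multiple of gcd(246, 1552) = 2; since 2 ∣ 270, solutions exist.
Dividing through by 2 reduces the equation to 123m + 776n = 135.
Dividing repeatedly: 776 = 6·123 + 38, 123 = 3·38 + 9, 38 = 4·9 + 2, 9 = 4·2 + 1, 2 = 2·1 + 0.
Back-substituting, 1 = 9 − 4·2 = 9 − 4·(38 − 4·9) = −4·38 + 17·9 = −4·38 + 17·(123 − 3·38) = 17·123 − 55·38 = 17·123 − 55·(776 − 6·123) = −55·776 + 347·123; that is, 123·347 + 776·(-55) = 1.
Times 135: 123·46845 + 776·(-7425) = 135, so (46845, -7425) solves it.
The general solution is m = 46845 + 776k, n = -7425 − 123k; taking k = -60 gives the smaller pair m = 285, n = -45.
Indeed 246·285 + 1552·(-45) = 70110 − 69840 = 270.

m = 285, n = -45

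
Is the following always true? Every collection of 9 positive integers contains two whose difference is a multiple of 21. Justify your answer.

Consider the 9 integers 36, 37, …, 44. They lie in distinct residue classes modulo 21, since 9 ≤ 21.
Any two of them differ by at most 8 < 21 and by at least 1, so no difference is a multiple of 21.

No; for instance {36, 37, 38, 39, 40, 41, 42, 43, 44} is a counterexample.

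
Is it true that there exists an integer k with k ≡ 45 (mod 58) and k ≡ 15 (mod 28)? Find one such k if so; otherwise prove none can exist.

k = 799

The moduli are not coprime: gcd(58, 28) = 2. Compatibility requires 2 ∣ (15 − 45) = -30, which holds, so solutions exist.
Put k = 45 + 58t, so we need 58t ≡ 26 (mod 28), equivalently (divide by 2) 29t ≡ 13 (mod 14).
29 ≡ 1 (mod 14), so this reads 1t ≡ 13 (mod 14). So t ≡ 13 (mod 14).
Then k = 45 + 58·13 = 799.
Indeed 799 ≡ 45 (mod 58) and 799 ≡ 15 (mod 28).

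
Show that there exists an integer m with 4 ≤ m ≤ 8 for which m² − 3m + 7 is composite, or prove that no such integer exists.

At m = 7: 7² − 3·7 + 7 = 35 = 5·7, which is composite.

m = 7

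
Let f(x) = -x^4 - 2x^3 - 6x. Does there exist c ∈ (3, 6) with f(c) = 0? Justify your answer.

The endpoint values f(3) = -153 and f(6) = -1764 are both negative. Claim: f(x) < 0 for every x in (3, 6).
Shift to the endpoint 3: with x = 3 + u (0 < u < 3), one computes f(3 + u) = -u^4 - 14u^3 - 72u^2 - 168u - 153.
The nonzero coefficients here are all negative, so for u > 0 every term is negative (or zero), and the constant term -153 is strictly negative.
Therefore f(x) < 0 throughout (3, 6), and f has no zero there.

No such root exists.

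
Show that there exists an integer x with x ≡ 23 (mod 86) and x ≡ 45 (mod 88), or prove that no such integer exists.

x = 2861

gcd(86, 88) = 2. A simultaneous solution exists iff 23 ≡ 45 (mod 2); here 23 mod 2 = 1 = 45 mod 2, so it does.
Write x = 23 + 86t. Then 86t ≡ 45 − 23 ≡ 22 (mod 88); dividing through by 2 gives 43t ≡ 11 (mod 44).
Since 43·43 = 1849 = 42·44 + 1, the inverse of 43 mod 44 is 43.
Therefore t ≡ 43·11 = 473 ≡ 33 (mod 44).
Then x = 23 + 86·33 = 2861.
Verify: 2861 = 33·86 + 23 and 2861 = 32·88 + 45. ✓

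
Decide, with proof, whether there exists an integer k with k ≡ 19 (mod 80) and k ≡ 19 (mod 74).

The moduli are not coprime: gcd(80, 74) = 2. Compatibility requires 2 ∣ (19 − 19) = 0, which holds, so solutions exist.
The smallest candidate k = 19 works directly: 19 ≡ 19 (mod 74).
Verify: 19 = 0·80 + 19 and 19 = 0·74 + 19. ✓

k = 19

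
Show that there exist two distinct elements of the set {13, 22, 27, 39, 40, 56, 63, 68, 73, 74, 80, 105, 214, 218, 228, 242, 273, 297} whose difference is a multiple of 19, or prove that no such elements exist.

No, no such pair exists.

Two integers differ by a multiple of 19 exactly when they have the same residue mod 19. The residues are 13↦13, 22↦3, 27↦8, 39↦1, 40↦2, 56↦18, 63↦6, 68↦11, 73↦16, 74↦17, 80↦4, 105↦10, 214↦5, 218↦9, 228↦0, 242↦14, 273↦7, 297↦12.
No residue repeats among the 18 elements, so no pair has difference ≡ 0 (mod 19).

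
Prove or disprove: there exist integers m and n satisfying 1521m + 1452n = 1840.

There are no such integers.

gcd(1521, 1452) = 3, so every integer of the form 1521m + 1452n is a multiple of 3.
But 1840 is not a multiple of 3 (it leaves remainder 1).
Therefore 1521m + 1452n = 1840 has no solution in integers.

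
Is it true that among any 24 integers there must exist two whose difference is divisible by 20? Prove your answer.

Partition the integers by their residue mod 20; there are 20 classes.
Since 24 > 20, two of the 24 integers must share a residue class by the pigeonhole principle; call them a and b.
Then a ≡ b (mod 20), i.e. 20 ∣ (a − b).

Yes, this is always true.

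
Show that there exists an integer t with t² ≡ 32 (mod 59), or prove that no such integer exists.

Apply Euler's criterion with the prime 59: 32 is a quadratic residue iff 32^29 ≡ 1 (mod 59), and a non-residue iff it is ≡ −1.
Repeated squaring mod 59: 32^2 = 1024 ≡ 21; 32^4 ≡ 21² = 441 ≡ 28; 32^8 ≡ 28² = 784 ≡ 17; 32^16 ≡ 17² = 289 ≡ 53.
Since 29 = 16 + 8 + 4 + 1, 32^29 ≡ 53 · 17 · 28 · 32; multiplying out mod 59: 53·17 = 901 ≡ 16, then 16·28 = 448 ≡ 35, then 35·32 = 1120 ≡ 58. Thus 32^29 ≡ 58 ≡ −1 (mod 59).
By Euler's criterion 32 is a quadratic non-residue mod 59: no t satisfies t² ≡ 32 (mod 59).

No such integer exists.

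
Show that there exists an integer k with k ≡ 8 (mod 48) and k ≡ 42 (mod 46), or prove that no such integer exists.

k = 824

gcd(48, 46) = 2. A simultaneous solution exists iff 8 ≡ 42 (mod 2); here 8 mod 2 = 0 = 42 mod 2, so it does.
Write k = 8 + 48t. Then 48t ≡ 42 − 8 ≡ 34 (mod 46); dividing through by 2 gives 24t ≡ 17 (mod 23).
24 ≡ 1 (mod 23), so this reads 1t ≡ 17 (mod 23). So t ≡ 17 (mod 23).
Then k = 8 + 48·17 = 824.
Indeed 824 ≡ 8 (mod 48) and 824 ≡ 42 (mod 46).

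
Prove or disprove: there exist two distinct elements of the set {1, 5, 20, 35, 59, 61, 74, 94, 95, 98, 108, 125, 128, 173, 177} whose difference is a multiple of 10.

Both 1 and 61 leave remainder 1 on division by 10; their difference 60 = 6·10 is a multiple of 10.

The pair (1, 61) works.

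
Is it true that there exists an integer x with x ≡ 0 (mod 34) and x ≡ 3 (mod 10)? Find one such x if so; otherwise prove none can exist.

No, no such integer exists.

Reduce both congruences modulo 2, which divides 34 and 10: they say x ≡ 0 (mod 2) and x ≡ 3 (mod 2).
These are incompatible: 0 − 3 = -3 is not divisible by 2.
So no integer satisfies both congruences.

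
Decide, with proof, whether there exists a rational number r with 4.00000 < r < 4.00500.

r = 805/201

Multiplying by 201: 201·4.00000 = 804.00000 and 201·4.00500 = 805.00500, so the integer 805 lies strictly between them.
So r = 805/201 works: it is a ratio of integers, and dividing 201·4.00000 < 805 < 201·4.00500 through by 201 gives 4.00000 < 805/201 < 4.00500.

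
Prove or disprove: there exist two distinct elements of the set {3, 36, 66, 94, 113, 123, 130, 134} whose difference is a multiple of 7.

Reduce each element mod 7: 3↦3, 36↦1, 66↦3, 94↦3, 113↦1, 123↦4, 130↦4, 134↦1. The residue 3 repeats (at 3 and 66), and 66 − 3 = 63 = 9·7.

Yes: 3 and 66.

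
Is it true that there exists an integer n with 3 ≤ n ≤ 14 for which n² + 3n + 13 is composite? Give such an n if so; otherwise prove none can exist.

n = 9

At n = 9: 9² + 3·9 + 13 = 121 = 11·11, which is composite.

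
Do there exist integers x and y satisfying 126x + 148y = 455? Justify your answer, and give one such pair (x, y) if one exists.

No, no such integers exist.

gcd(126, 148) = 2, so every integer of the form 126x + 148y is a multiple of 2.
However 455 leaves remainder 1 on division by 2.
Hence no integers x, y satisfy the equation.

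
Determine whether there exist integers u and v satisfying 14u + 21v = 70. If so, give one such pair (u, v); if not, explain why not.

gcd(14, 21) = 7, and 7 divides 70, so integer solutions exist.
Dividing through by 7 reduces the equation to 2u + 3v = 10.
Euclidean algorithm: 3 = 1·2 + 1, 2 = 2·1 + 0.
Unwinding: 1 = 3 − 1·2, i.e. 2·(-1) + 3·1 = 1.
Multiplying through by 10: u = (-1)·10 = -10, v = 1·10 = 10 is a solution.
The general solution is u = -10 + 3k, v = 10 − 2k; taking k = 4 gives the smaller pair u = 2, v = 2.
Check: 14·2 + 21·2 = 28 + 42 = 70. ✓

u = 2, v = 2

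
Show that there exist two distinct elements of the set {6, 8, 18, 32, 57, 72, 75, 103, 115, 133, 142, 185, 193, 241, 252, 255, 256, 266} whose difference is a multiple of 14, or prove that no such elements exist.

Both 18 and 32 leave remainder 4 on division by 14; their difference 14 = 1·14 is a multiple of 14.

Yes: 18 and 32.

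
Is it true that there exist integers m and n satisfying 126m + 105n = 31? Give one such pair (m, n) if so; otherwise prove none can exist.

No such integers exist.

Both 126 and 105 are divisible by gcd(126, 105) = 21, hence so is any combination 126m + 105n.
But 31 = 21·1 + 10, so 21 ∤ 31.
Therefore 126m + 105n = 31 has no solution in integers.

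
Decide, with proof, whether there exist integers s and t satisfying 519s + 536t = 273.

s = 47, t = -45

519 and 536 are coprime, so 519s + 536t ranges over all of ℤ.
Run the Euclidean algorithm on 536 and 519: 536 = 1·519 + 17, 519 = 30·17 + 9, 17 = 1·9 + 8, 9 = 1·8 + 1, 8 = 8·1 + 0.
Working back up the chain: 1 = 9 − 1·8 = 9 − (17 − 1·9) = −17 + 2·9 = −17 + 2·(519 − 30·17) = 2·519 − 61·17 = 2·519 − 61·(536 − 1·519) = −61·536 + 63·519. So 519·63 + 536·(-61) = 1.
Scaling by 273 gives the particular solution (s, t) = (17199, -16653).
Subtracting 32·536 from s and adding 32·519 to t gives the tidier solution (47, -45).
Indeed 519·47 + 536·(-45) = 24393 − 24120 = 273.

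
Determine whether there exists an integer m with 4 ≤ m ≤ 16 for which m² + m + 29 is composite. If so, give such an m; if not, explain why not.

m = 9

At m = 9: 9² + 9 + 29 = 119 = 7·17, which is composite.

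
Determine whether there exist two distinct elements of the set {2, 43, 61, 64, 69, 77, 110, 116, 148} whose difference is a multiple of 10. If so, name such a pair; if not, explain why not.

No such pair exists.

Two integers differ by a multiple of 10 exactly when they have the same residue mod 10. The residues are 2↦2, 43↦3, 61↦1, 64↦4, 69↦9, 77↦7, 110↦0, 116↦6, 148↦8.
No residue repeats among the 9 elements, so no pair has difference ≡ 0 (mod 10).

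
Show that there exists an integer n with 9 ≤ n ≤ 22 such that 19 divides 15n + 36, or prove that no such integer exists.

n = 9

At n = 9 we get 15·9 + 36 = 171, and 171 = 19·9.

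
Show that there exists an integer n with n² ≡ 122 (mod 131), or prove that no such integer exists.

There is no such integer.

131 is prime, so by Euler's criterion 122 is a square mod 131 iff 122^((131−1)/2) = 122^65 ≡ 1 (mod 131).
Squaring successively (mod 131): 122^2 = 14884 ≡ 81; 122^4 ≡ 81² = 6561 ≡ 11; 122^8 ≡ 11² = 121 ≡ 121; 122^16 ≡ 121² = 14641 ≡ 100; 122^32 ≡ 100² = 10000 ≡ 44; 122^64 ≡ 44² = 1936 ≡ 102.
Since 65 = 64 + 1, 122^65 ≡ 102 · 122; multiplying out mod 131: 102·122 = 12444 ≡ 130. Thus 122^65 ≡ 130 ≡ −1 (mod 131).
The value −1 means 122 is a non-residue modulo 131, so n² ≡ 122 (mod 131) is impossible.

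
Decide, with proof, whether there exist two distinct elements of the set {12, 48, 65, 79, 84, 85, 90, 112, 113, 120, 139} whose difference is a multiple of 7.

48 mod 7 = 6 and 90 mod 7 = 6, so 90 − 48 = 42 = 6·7.

The pair (48, 90) works.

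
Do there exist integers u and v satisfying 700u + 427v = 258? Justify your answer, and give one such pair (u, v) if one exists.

Both 700 and 427 are divisible by gcd(700, 427) = 7, hence so is any combination 700u + 427v.
However 258 leaves remainder 6 on division by 7.
Hence no integers u, v satisfy the equation.

No, no such integers exist.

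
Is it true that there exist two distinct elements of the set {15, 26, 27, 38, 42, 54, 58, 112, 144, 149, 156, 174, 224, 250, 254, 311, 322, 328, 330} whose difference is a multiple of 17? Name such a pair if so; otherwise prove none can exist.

Reduce each element mod 17: 15↦15, 26↦9, 27↦10, 38↦4, 42↦8, 54↦3, 58↦7, 112↦10, 144↦8, 149↦13, 156↦3, 174↦4, 224↦3, 250↦12, 254↦16, 311↦5, 322↦16, 328↦5, 330↦7. The residue 10 repeats (at 27 and 112), and 112 − 27 = 85 = 5·17.

27 and 112 are such a pair.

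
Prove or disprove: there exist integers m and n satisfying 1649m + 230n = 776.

Since gcd(1649, 230) = 1, every integer is an integer combination of 1649 and 230.
Euclidean algorithm: 1649 = 7·230 + 39, 230 = 5·39 + 35, 39 = 1·35 + 4, 35 = 8·4 + 3, 4 = 1·3 + 1, 3 = 3·1 + 0.
Back-substituting, 1 = 4 − 1·3 = 4 − (35 − 8·4) = −35 + 9·4 = −35 + 9·(39 − 1·35) = 9·39 − 10·35 = 9·39 − 10·(230 − 5·39) = −10·230 + 59·39 = −10·230 + 59·(1649 − 7·230) = 59·1649 − 423·230; that is, 1649·59 + 230·(-423) = 1.
Times 776: 1649·45784 + 230·(-328248) = 776, so (45784, -328248) solves it.
Shifting by a multiple of (230, −1649) keeps it a solution: m = 45784 − 199·230 = 14, n = -328248 + 199·1649 = -97.
Check: 1649·14 + 230·(-97) = 23086 − 22310 = 776. ✓

m = 14, n = -97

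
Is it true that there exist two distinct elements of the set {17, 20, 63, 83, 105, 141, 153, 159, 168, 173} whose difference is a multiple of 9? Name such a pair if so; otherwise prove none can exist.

20 mod 9 = 2 and 83 mod 9 = 2, so 83 − 20 = 63 = 7·9.

Yes: 20 and 83.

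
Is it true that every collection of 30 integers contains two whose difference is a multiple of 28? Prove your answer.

Each integer lies in one of the 28 residue classes modulo 28.
Placing 30 integers into 28 classes, some class receives at least two — say a and b.
Then a ≡ b (mod 28), i.e. 28 ∣ (a − b).

True.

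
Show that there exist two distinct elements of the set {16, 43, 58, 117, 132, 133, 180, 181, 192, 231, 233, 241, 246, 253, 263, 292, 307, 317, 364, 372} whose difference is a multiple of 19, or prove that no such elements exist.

Both 16 and 263 leave remainder 16 on division by 19; their difference 247 = 13·19 is a multiple of 19.

The pair (16, 263) works.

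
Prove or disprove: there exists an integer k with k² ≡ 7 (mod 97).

Apply Euler's criterion with the prime 97: 7 is a quadratic residue iff 7^48 ≡ 1 (mod 97), and a non-residue iff it is ≡ −1.
Squaring successively (mod 97): 7^2 = 49 ≡ 49; 7^4 ≡ 49² = 2401 ≡ 73; 7^8 ≡ 73² = 5329 ≡ 91; 7^16 ≡ 91² = 8281 ≡ 36; 7^32 ≡ 36² = 1296 ≡ 35.
Since 48 = 32 + 16, 7^48 ≡ 35 · 36; multiplying out mod 97: 35·36 = 1260 ≡ 96. Thus 7^48 ≡ 96 ≡ −1 (mod 97).
By Euler's criterion 7 is a quadratic non-residue mod 97: no k satisfies k² ≡ 7 (mod 97).

No, no such integer exists.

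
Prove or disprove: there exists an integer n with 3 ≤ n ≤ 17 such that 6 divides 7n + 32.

n = 4

At n = 4 we get 7·4 + 32 = 60, and 60 = 6·10.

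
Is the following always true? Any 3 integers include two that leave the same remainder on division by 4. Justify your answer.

Consider the 3 integers 17, 18, 19. They lie in distinct residue classes modulo 4, since 3 ≤ 4.
So no two of them leave the same remainder on division by 4; the claim fails for this set.

No; for instance {17, 18, 19} is a counterexample.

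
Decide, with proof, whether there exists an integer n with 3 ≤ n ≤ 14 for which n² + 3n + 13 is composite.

At n = 10: 10² + 3·10 + 13 = 143 = 11·13, which is composite.

n = 10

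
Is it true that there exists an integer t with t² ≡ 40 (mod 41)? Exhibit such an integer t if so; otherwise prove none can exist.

Take t = 32. Then 32² = 1024 = 24·41 + 40, so 32² ≡ 40 (mod 41).

t = 32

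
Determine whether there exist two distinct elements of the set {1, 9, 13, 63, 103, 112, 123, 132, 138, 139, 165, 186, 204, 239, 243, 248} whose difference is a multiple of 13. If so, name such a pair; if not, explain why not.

The pair (1, 248) works.

1 mod 13 = 1 and 248 mod 13 = 1, so 248 − 1 = 247 = 19·13.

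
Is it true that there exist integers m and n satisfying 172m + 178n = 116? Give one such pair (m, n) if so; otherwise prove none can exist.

m = 40, n = -38

Since gcd(172, 178) = 2 and 116 = 2·58, Bézout's identity guarantees a solution.
Dividing through by 2 reduces the equation to 86m + 89n = 58.
Run the Euclidean algorithm on 89 and 86: 89 = 1·86 + 3, 86 = 28·3 + 2, 3 = 1·2 + 1, 2 = 2·1 + 0.
Back-substituting, 1 = 3 − 1·2 = 3 − (86 − 28·3) = −86 + 29·3 = −86 + 29·(89 − 1·86) = 29·89 − 30·86; that is, 86·(-30) + 89·29 = 1.
Times 58: 86·(-1740) + 89·1682 = 58, so (-1740, 1682) solves it.
Adding 20·89 to m and subtracting 20·86 from n gives the tidier solution (40, -38).
Indeed 172·40 + 178·(-38) = 6880 − 6764 = 116.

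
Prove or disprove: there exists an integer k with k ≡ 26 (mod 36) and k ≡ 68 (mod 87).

gcd(36, 87) = 3. A simultaneous solution exists iff 26 ≡ 68 (mod 3); here 26 mod 3 = 2 = 68 mod 3, so it does.
List candidates k ≡ 26 (mod 36): 26, 62, 98, 134, 170, 206, 242. Modulo 87 these are 26, 62, 11, 47, 83, 32, 68; 242 gives 68 as required.
Check: 242 mod 36 = 26, 242 mod 87 = 68. ✓

k = 242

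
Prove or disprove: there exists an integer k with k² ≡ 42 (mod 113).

Apply Euler's criterion with the prime 113: 42 is a quadratic residue iff 42^56 ≡ 1 (mod 113), and a non-residue iff it is ≡ −1.
Squaring successively (mod 113): 42^2 = 1764 ≡ 69; 42^4 ≡ 69² = 4761 ≡ 15; 42^8 ≡ 15² = 225 ≡ 112; 42^16 ≡ 112² = 12544 ≡ 1; 42^32 ≡ 1² = 1 ≡ 1.
Since 56 = 32 + 16 + 8, 42^56 ≡ 1 · 1 · 112; multiplying out mod 113: 1·1 = 1 ≡ 1, then 1·112 = 112 ≡ 112. Thus 42^56 ≡ 112 ≡ −1 (mod 113).
The value −1 means 42 is a non-residue modulo 113, so k² ≡ 42 (mod 113) is impossible.

There is no such integer.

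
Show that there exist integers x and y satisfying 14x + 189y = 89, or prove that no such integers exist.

Both 14 and 189 are divisible by gcd(14, 189) = 7, hence so is any combination 14x + 189y.
But 89 is not a multiple of 7 (it leaves remainder 5).
Therefore 14x + 189y = 89 has no solution in integers.

There are no such integers.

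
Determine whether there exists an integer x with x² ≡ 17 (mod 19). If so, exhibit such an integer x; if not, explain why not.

x = 13

x = 13 works: 13² = 169, and 169 − 17 = 152 = 8·19.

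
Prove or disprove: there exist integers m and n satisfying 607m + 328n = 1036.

Since gcd(607, 328) = 1, every integer is an integer combination of 607 and 328.
Run the Euclidean algorithm on 607 and 328: 607 = 1·328 + 279, 328 = 1·279 + 49, 279 = 5·49 + 34, 49 = 1·34 + 15, 34 = 2·15 + 4, 15 = 3·4 + 3, 4 = 1·3 + 1, 3 = 3·1 + 0.
Back-substituting, 1 = 4 − 1·3 = 4 − (15 − 3·4) = −15 + 4·4 = −15 + 4·(34 − 2·15) = 4·34 − 9·15 = 4·34 − 9·(49 − 1·34) = −9·49 + 13·34 = −9·49 + 13·(279 − 5·49) = 13·279 − 74·49 = 13·279 − 74·(328 − 1·279) = −74·328 + 87·279 = −74·328 + 87·(607 − 1·328) = 87·607 − 161·328; that is, 607·87 + 328·(-161) = 1.
Scaling by 1036 gives the particular solution (m, n) = (90132, -166796).
Subtracting 274·328 from m and adding 274·607 to n gives the tidier solution (260, -478).
Indeed 607·260 + 328·(-478) = 157820 − 156784 = 1036.

m = 260, n = -478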